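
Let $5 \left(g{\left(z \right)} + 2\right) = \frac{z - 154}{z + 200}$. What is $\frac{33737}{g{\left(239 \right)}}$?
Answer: $- \frac{14810543}{861} \approx -17202.0$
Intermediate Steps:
$g{\left(z \right)} = -2 + \frac{-154 + z}{5 \left(200 + z\right)}$ ($g{\left(z \right)} = -2 + \frac{\left(z - 154\right) \frac{1}{z + 200}}{5} = -2 + \frac{\left(-154 + z\right) \frac{1}{200 + z}}{5} = -2 + \frac{\frac{1}{200 + z} \left(-154 + z\right)}{5} = -2 + \frac{-154 + z}{5 \left(200 + z\right)}$)
$\frac{33737}{g{\left(239 \right)}} = \frac{33737}{\frac{3}{5} \frac{1}{200 + 239} \left(-718 - 717\right)} = \frac{33737}{\frac{3}{5} \cdot \frac{1}{439} \left(-718 - 717\right)} = \frac{33737}{\frac{3}{5} \cdot \frac{1}{439} \left(-1435\right)} = \frac{33737}{- \frac{861}{439}} = 33737 \left(- \frac{439}{861}\right) = - \frac{14810543}{861}$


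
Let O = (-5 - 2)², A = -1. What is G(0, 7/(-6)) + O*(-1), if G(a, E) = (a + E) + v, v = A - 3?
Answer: -325/6 ≈ -54.167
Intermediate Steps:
v = -4 (v = -1 - 3 = -4)
G(a, E) = -4 + E + a (G(a, E) = (a + E) - 4 = (E + a) - 4 = -4 + E + a)
O = 49 (O = (-7)² = 49)
G(0, 7/(-6)) + O*(-1) = (-4 + 7/(-6) + 0) + 49*(-1) = (-4 + 7*(-⅙) + 0) - 49 = (-4 - 7/6 + 0) - 49 = -31/6 - 49 = -325/6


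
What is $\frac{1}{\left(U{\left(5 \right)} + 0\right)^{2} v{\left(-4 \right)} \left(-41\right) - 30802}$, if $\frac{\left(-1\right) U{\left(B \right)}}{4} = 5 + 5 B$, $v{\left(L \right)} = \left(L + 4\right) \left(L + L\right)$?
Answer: $- \frac{1}{30802} \approx -3.2465 \cdot 10^{-5}$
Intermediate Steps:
$v{\left(L \right)} = 2 L \left(4 + L\right)$ ($v{\left(L \right)} = \left(4 + L\right) 2 L = 2 L \left(4 + L\right)$)
$U{\left(B \right)} = -20 - 20 B$ ($U{\left(B \right)} = - 4 \left(5 + 5 B\right) = -20 - 20 B$)
$\frac{1}{\left(U{\left(5 \right)} + 0\right)^{2} v{\left(-4 \right)} \left(-41\right) - 30802} = \frac{1}{\left(\left(-20 - 100\right) + 0\right)^{2} \cdot 2 \left(-4\right) \left(4 - 4\right) \left(-41\right) - 30802} = \frac{1}{\left(\left(-20 - 100\right) + 0\right)^{2} \cdot 2 \left(-4\right) 0 \left(-41\right) - 30802} = \frac{1}{\left(-120 + 0\right)^{2} \cdot 0 \left(-41\right) - 30802} = \frac{1}{\left(-120\right)^{2} \cdot 0 \left(-41\right) - 30802} = \frac{1}{14400 \cdot 0 \left(-41\right) - 30802} = \frac{1}{0 \left(-41\right) - 30802} = \frac{1}{0 - 30802} = \frac{1}{-30802} = - \frac{1}{30802}$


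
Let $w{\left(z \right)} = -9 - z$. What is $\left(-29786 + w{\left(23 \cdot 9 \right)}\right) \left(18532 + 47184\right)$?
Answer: $-1971611432$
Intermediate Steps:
$\left(-29786 + w{\left(23 \cdot 9 \right)}\right) \left(18532 + 47184\right) = \left(-29786 - \left(9 + 23 \cdot 9\right)\right) \left(18532 + 47184\right) = \left(-29786 - 216\right) 65716 = \left(-30002\right) 65716 = -1971611432$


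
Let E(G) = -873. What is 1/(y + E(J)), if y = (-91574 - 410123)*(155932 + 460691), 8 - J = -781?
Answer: -1/309357910104 ≈ -3.2325e-12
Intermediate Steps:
J = 789 (J = 8 - 1*(-781) = 8 + 781 = 789)
y = -309357909231 (y = -501697*616623 = -309357909231)
1/(y + E(J)) = 1/(-309357909231 - 873) = 1/(-309357910104) = -1/309357910104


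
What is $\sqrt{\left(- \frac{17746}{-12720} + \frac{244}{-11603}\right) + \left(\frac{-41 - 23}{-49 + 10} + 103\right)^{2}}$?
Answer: $\frac{\sqrt{2519648743199089539670}}{479668020} \approx 104.65$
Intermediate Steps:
$\sqrt{\left(- \frac{17746}{-12720} + \frac{244}{-11603}\right) + \left(\frac{-41 - 23}{-49 + 10} + 103\right)^{2}} = \sqrt{\left(\left(-17746\right) \left(- \frac{1}{12720}\right) + 244 \left(- \frac{1}{11603}\right)\right) + \left(- \frac{64}{-39} + 103\right)^{2}} = \sqrt{\left(\frac{8873}{6360} - \frac{244}{11603}\right) + \left(\left(-64\right) \left(- \frac{1}{39}\right) + 103\right)^{2}} = \sqrt{\frac{101401579}{73795080} + \left(\frac{64}{39} + 103\right)^{2}} = \sqrt{\frac{101401579}{73795080} + \left(\frac{4081}{39}\right)^{2}} = \sqrt{\frac{101401579}{73795080} + \frac{16654561}{1521}} = \sqrt{\frac{409726297720513}{37414105560}} = \frac{\sqrt{2519648743199089539670}}{479668020}$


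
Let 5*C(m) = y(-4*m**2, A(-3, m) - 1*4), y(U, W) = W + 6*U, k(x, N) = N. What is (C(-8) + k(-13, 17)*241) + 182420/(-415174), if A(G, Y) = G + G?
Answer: 3931034143/1037935 ≈ 3787.4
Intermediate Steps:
A(G, Y) = 2*G
C(m) = -2 - 24*m**2/5 (C(m) = ((2*(-3) - 1*4) + 6*(-4*m**2))/5 = ((-6 - 4) - 24*m**2)/5 = (-10 - 24*m**2)/5 = -2 - 24*m**2/5)
(C(-8) + k(-13, 17)*241) + 182420/(-415174) = ((-2 - 24/5*(-8)**2) + 17*241) + 182420/(-415174) = ((-2 - 24/5*64) + 4097) + 182420*(-1/415174) = ((-2 - 1536/5) + 4097) - 91210/207587 = (-1546/5 + 4097) - 91210/207587 = 18939/5 - 91210/207587 = 3931034143/1037935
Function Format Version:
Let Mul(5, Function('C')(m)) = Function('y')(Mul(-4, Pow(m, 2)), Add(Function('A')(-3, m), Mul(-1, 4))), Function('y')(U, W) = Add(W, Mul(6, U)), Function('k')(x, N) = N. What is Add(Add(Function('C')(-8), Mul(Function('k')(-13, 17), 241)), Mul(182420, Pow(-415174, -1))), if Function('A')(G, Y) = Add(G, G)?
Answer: Rational(3931034143, 1037935) ≈ 3787.4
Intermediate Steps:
Function('A')(G, Y) = Mul(2, G)
Function('C')(m) = Add(-2, Mul(Rational(-24, 5), Pow(m, 2))) (Function('C')(m) = Mul(Rational(1, 5), Add(Add(Mul(2, -3), Mul(-1, 4)), Mul(6, Mul(-4, Pow(m, 2))))) = Mul(Rational(1, 5), Add(Add(-6, -4), Mul(-24, Pow(m, 2)))) = Mul(Rational(1, 5), Add(-10, Mul(-24, Pow(m, 2)))) = Add(-2, Mul(Rational(-24, 5), Pow(m, 2))))
Add(Add(Function('C')(-8), Mul(Function('k')(-13, 17), 241)), Mul(182420, Pow(-415174, -1))) = Add(Add(Add(-2, Mul(Rational(-24, 5), Pow(-8, 2))), Mul(17, 241)), Mul(182420, Pow(-415174, -1))) = Add(Add(Add(-2, Mul(Rational(-24, 5), 64)), 4097), Mul(182420, Rational(-1, 415174))) = Add(Add(Add(-2, Rational(-1536, 5)), 4097), Rational(-91210, 207587)) = Add(Add(Rational(-1546, 5), 4097), Rational(-91210, 207587)) = Add(Rational(18939, 5), Rational(-91210, 207587)) = Rational(3931034143, 1037935)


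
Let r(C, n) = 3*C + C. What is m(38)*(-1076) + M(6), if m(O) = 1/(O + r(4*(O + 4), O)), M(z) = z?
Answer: 1592/355 ≈ 4.4845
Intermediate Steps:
r(C, n) = 4*C
m(O) = 1/(64 + 17*O) (m(O) = 1/(O + 4*(4*(O + 4))) = 1/(O + 4*(4*(4 + O))) = 1/(O + 4*(16 + 4*O)) = 1/(O + (64 + 16*O)) = 1/(64 + 17*O))
m(38)*(-1076) + M(6) = -1076/(64 + 17*38) + 6 = -1076/(64 + 646) + 6 = -1076/710 + 6 = (1/710)*(-1076) + 6 = -538/355 + 6 = 1592/355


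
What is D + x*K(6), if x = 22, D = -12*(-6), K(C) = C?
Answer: 204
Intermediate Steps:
D = 72
D + x*K(6) = 72 + 22*6 = 72 + 132 = 204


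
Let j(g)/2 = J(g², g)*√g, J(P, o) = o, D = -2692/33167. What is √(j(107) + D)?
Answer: √(-89285564 + 235410676246*√107)/33167 ≈ 47.048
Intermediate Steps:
D = -2692/33167 (D = -2692*1/33167 = -2692/33167 ≈ -0.081165)
j(g) = 2*g^(3/2) (j(g) = 2*(g*√g) = 2*g^(3/2))
√(j(107) + D) = √(2*107^(3/2) - 2692/33167) = √(2*(107*√107) - 2692/33167) = √(214*√107 - 2692/33167) = √(-2692/33167 + 214*√107)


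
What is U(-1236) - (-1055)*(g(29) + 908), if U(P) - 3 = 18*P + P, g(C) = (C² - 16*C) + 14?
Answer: 1346964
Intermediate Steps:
g(C) = 14 + C² - 16*C
U(P) = 3 + 19*P (U(P) = 3 + (18*P + P) = 3 + 19*P)
U(-1236) - (-1055)*(g(29) + 908) = (3 + 19*(-1236)) - (-1055)*((14 + 29² - 16*29) + 908) = (3 - 23484) - (-1055)*((14 + 841 - 464) + 908) = -23481 - (-1055)*(391 + 908) = -23481 - (-1055)*1299 = -23481 - 1*(-1370445) = -23481 + 1370445 = 1346964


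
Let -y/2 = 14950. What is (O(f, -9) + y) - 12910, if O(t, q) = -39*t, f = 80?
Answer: -45930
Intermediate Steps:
y = -29900 (y = -2*14950 = -29900)
(O(f, -9) + y) - 12910 = (-39*80 - 29900) - 12910 = (-3120 - 29900) - 12910 = -33020 - 12910 = -45930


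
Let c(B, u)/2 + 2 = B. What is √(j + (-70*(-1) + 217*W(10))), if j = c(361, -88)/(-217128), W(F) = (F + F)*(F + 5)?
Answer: √192025710355461/54282 ≈ 255.28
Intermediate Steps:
c(B, u) = -4 + 2*B
W(F) = 2*F*(5 + F) (W(F) = (2*F)*(5 + F) = 2*F*(5 + F))
j = -359/108564 (j = (-4 + 2*361)/(-217128) = (-4 + 722)*(-1/217128) = 718*(-1/217128) = -359/108564 ≈ -0.0033068)
√(j + (-70*(-1) + 217*W(10))) = √(-359/108564 + (-70*(-1) + 217*(2*10*(5 + 10)))) = √(-359/108564 + (70 + 217*(2*10*15))) = √(-359/108564 + (70 + 217*300)) = √(-359/108564 + (70 + 65100)) = √(-359/108564 + 65170) = √(7075115521/108564) = √192025710355461/54282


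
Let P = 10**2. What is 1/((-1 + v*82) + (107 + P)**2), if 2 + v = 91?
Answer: 1/50146 ≈ 1.9942e-5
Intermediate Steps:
v = 89 (v = -2 + 91 = 89)
P = 100
1/((-1 + v*82) + (107 + P)**2) = 1/((-1 + 89*82) + (107 + 100)**2) = 1/((-1 + 7298) + 207**2) = 1/(7297 + 42849) = 1/50146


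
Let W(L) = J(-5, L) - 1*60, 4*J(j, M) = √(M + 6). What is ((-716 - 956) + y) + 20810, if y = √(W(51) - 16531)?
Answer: 19138 + √(-66364 + √57)/2 ≈ 19138.0 + 128.8*I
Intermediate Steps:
J(j, M) = √(6 + M)/4 (J(j, M) = √(M + 6)/4 = √(6 + M)/4)
W(L) = -60 + √(6 + L)/4 (W(L) = √(6 + L)/4 - 1*60 = √(6 + L)/4 - 60 = -60 + √(6 + L)/4)
y = √(-16591 + √57/4) (y = √((-60 + √(6 + 51)/4) - 16531) = √((-60 + √57/4) - 16531) = √(-16591 + √57/4) ≈ 128.8*I)
((-716 - 956) + y) + 20810 = ((-716 - 956) + √(-66364 + √57)/2) + 20810 = (-1672 + √(-66364 + √57)/2) + 20810 = 19138 + √(-66364 + √57)/2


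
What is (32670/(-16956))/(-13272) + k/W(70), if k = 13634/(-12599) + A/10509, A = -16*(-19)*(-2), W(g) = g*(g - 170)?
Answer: 2360623773471/7663567599674000 ≈ 0.00030803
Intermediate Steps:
W(g) = g*(-170 + g)
A = -608 (A = 304*(-2) = -608)
k = -150939898/132402891 (k = 13634/(-12599) - 608/10509 = 13634*(-1/12599) - 608*1/10509 = -13634/12599 - 608/10509 = -150939898/132402891 ≈ -1.1400)
(32670/(-16956))/(-13272) + k/W(70) = (32670/(-16956))/(-13272) - 150939898*1/(70*(-170 + 70))/132402891 = (32670*(-1/16956))*(-1/13272) - 150939898/(132402891*(70*(-100))) = -605/314*(-1/13272) - 150939898/132402891/(-7000) = 605/4167408 - 150939898/132402891*(-1/7000) = 605/4167408 + 75469949/463410118500 = 2360623773471/7663567599674000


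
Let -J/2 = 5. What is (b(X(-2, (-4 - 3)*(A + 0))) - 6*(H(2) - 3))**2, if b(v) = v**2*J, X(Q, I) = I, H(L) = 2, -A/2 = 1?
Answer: 3818116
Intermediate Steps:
A = -2 (A = -2*1 = -2)
J = -10 (J = -2*5 = -10)
b(v) = -10*v**2 (b(v) = v**2*(-10) = -10*v**2)
(b(X(-2, (-4 - 3)*(A + 0))) - 6*(H(2) - 3))**2 = (-10*(-4 - 3)**2*(-2 + 0)**2 - 6*(2 - 3))**2 = (-10*(-7*(-2))**2 - 6*(-1))**2 = (-10*14**2 + 6)**2 = (-10*196 + 6)**2 = (-1960 + 6)**2 = (-1954)**2 = 3818116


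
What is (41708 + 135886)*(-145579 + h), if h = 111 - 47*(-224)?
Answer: -23964534360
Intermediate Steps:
h = 10639 (h = 111 + 10528 = 10639)
(41708 + 135886)*(-145579 + h) = (41708 + 135886)*(-145579 + 10639) = 177594*(-134940) = -23964534360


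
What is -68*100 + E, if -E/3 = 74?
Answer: -7022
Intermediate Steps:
E = -222 (E = -3*74 = -222)
-68*100 + E = -68*100 - 222 = -6800 - 222 = -7022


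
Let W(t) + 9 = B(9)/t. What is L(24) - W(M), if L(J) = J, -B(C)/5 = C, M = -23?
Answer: 714/23 ≈ 31.043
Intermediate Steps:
B(C) = -5*C
W(t) = -9 - 45/t (W(t) = -9 + (-5*9)/t = -9 - 45/t)
L(24) - W(M) = 24 - (-9 - 45/(-23)) = 24 - (-9 - 45*(-1/23)) = 24 - (-9 + 45/23) = 24 - 1*(-162/23) = 24 + 162/23 = 714/23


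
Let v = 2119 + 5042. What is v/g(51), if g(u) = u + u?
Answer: 2387/34 ≈ 70.206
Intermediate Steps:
g(u) = 2*u
v = 7161
v/g(51) = 7161/((2*51)) = 7161/102 = 7161*(1/102) = 2387/34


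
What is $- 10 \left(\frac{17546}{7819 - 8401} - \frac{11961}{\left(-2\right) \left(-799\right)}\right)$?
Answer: $\frac{87499525}{232509} \approx 376.33$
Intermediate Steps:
$- 10 \left(\frac{17546}{7819 - 8401} - \frac{11961}{\left(-2\right) \left(-799\right)}\right) = - 10 \left(\frac{17546}{7819 - 8401} - \frac{11961}{1598}\right) = - 10 \left(\frac{17546}{-582} - \frac{11961}{1598}\right) = - 10 \left(17546 \left(- \frac{1}{582}\right) - \frac{11961}{1598}\right) = - 10 \left(- \frac{8773}{291} - \frac{11961}{1598}\right) = \left(-10\right) \left(- \frac{17499905}{465018}\right) = \frac{87499525}{232509}$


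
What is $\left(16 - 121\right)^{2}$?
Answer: $11025$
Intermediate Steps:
$\left(16 - 121\right)^{2} = \left(-105\right)^{2} = 11025$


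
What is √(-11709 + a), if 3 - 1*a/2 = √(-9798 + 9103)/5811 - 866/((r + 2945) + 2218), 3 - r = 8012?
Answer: √(-800260423229623005 - 23533724838*I*√695)/8269053 ≈ 4.1935e-5 - 108.18*I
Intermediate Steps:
r = -8009 (r = 3 - 1*8012 = 3 - 8012 = -8009)
a = 7672/1423 - 2*I*√695/5811 (a = 6 - 2*(√(-9798 + 9103)/5811 - 866/((-8009 + 2945) + 2218)) = 6 - 2*(√(-695)*(1/5811) - 866/(-5064 + 2218)) = 6 - 2*((I*√695)*(1/5811) - 866/(-2846)) = 6 - 2*(I*√695/5811 - 866*(-1/2846)) = 6 - 2*(I*√695/5811 + 433/1423) = 6 - 2*(433/1423 + I*√695/5811) = 6 + (-866/1423 - 2*I*√695/5811) = 7672/1423 - 2*I*√695/5811 ≈ 5.3914 - 0.0090734*I)
√(-11709 + a) = √(-11709 + (7672/1423 - 2*I*√695/5811)) = √(-16654235/1423 - 2*I*√695/5811)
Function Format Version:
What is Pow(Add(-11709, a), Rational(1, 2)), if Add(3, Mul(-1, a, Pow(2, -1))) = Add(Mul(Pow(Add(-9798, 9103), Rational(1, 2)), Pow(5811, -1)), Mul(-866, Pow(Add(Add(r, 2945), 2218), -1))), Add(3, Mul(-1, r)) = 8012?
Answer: Mul(Rational(1, 8269053), Pow(Add(-800260423229623005, Mul(-23533724838, I, Pow(695, Rational(1, 2)))), Rational(1, 2))) ≈ Add(4.1935e-5, Mul(-108.18, I))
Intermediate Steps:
r = -8009 (r = Add(3, Mul(-1, 8012)) = Add(3, -8012) = -8009)
a = Add(Rational(7672, 1423), Mul(Rational(-2, 5811), I, Pow(695, Rational(1, 2)))) (a = Add(6, Mul(-2, Add(Mul(Pow(Add(-9798, 9103), Rational(1, 2)), Pow(5811, -1)), Mul(-866, Pow(Add(Add(-8009, 2945), 2218), -1))))) = Add(6, Mul(-2, Add(Mul(Pow(-695, Rational(1, 2)), Rational(1, 5811)), Mul(-866, Pow(Add(-5064, 2218), -1))))) = Add(6, Mul(-2, Add(Mul(Mul(I, Pow(695, Rational(1, 2))), Rational(1, 5811)), Mul(-866, Pow(-2846, -1))))) = Add(6, Mul(-2, Add(Mul(Rational(1, 5811), I, Pow(695, Rational(1, 2))), Mul(-866, Rational(-1, 2846))))) = Add(6, Mul(-2, Add(Mul(Rational(1, 5811), I, Pow(695, Rational(1, 2))), Rational(433, 1423)))) = Add(6, Mul(-2, Add(Rational(433, 1423), Mul(Rational(1, 5811), I, Pow(695, Rational(1, 2)))))) = Add(6, Add(Rational(-866, 1423), Mul(Rational(-2, 5811), I, Pow(695, Rational(1, 2))))) = Add(Rational(7672, 1423), Mul(Rational(-2, 5811), I, Pow(695, Rational(1, 2)))) ≈ Add(5.3914, Mul(-0.0090734, I)))
Pow(Add(-11709, a), Rational(1, 2)) = Pow(Add(-11709, Add(Rational(7672, 1423), Mul(Rational(-2, 5811), I, Pow(695, Rational(1, 2))))), Rational(1, 2)) = Pow(Add(Rational(-16654235, 1423), Mul(Rational(-2, 5811), I, Pow(695, Rational(1, 2)))), Rational(1, 2))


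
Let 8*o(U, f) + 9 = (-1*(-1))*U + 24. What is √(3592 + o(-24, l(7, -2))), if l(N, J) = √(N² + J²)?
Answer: √57454/4 ≈ 59.924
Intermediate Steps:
l(N, J) = √(J² + N²)
o(U, f) = 15/8 + U/8 (o(U, f) = -9/8 + ((-1*(-1))*U + 24)/8 = -9/8 + (1*U + 24)/8 = -9/8 + (U + 24)/8 = -9/8 + (24 + U)/8 = -9/8 + (3 + U/8) = 15/8 + U/8)
√(3592 + o(-24, l(7, -2))) = √(3592 + (15/8 + (⅛)*(-24))) = √(3592 + (15/8 - 3)) = √(3592 - 9/8) = √(28727/8) = √57454/4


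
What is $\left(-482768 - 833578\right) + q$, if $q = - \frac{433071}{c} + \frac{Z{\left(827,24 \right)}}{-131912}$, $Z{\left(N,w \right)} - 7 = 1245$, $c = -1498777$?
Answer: $- \frac{65062582778693239}{49426667906} \approx -1.3163 \cdot 10^{6}$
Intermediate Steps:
$Z{\left(N,w \right)} = 1252$ ($Z{\left(N,w \right)} = 7 + 1245 = 1252$)
$q = \frac{13812698237}{49426667906}$ ($q = - \frac{433071}{-1498777} + \frac{1252}{-131912} = \left(-433071\right) \left(- \frac{1}{1498777}\right) + 1252 \left(- \frac{1}{131912}\right) = \frac{433071}{1498777} - \frac{313}{32978} = \frac{13812698237}{49426667906} \approx 0.27946$)
$\left(-482768 - 833578\right) + q = \left(-482768 - 833578\right) + \frac{13812698237}{49426667906} = -1316346 + \frac{13812698237}{49426667906} = - \frac{65062582778693239}{49426667906}$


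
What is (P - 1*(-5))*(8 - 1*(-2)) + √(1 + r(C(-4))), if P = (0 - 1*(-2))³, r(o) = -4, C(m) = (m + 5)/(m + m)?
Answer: 130 + I*√3 ≈ 130.0 + 1.732*I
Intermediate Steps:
C(m) = (5 + m)/(2*m) (C(m) = (5 + m)/((2*m)) = (5 + m)*(1/(2*m)) = (5 + m)/(2*m))
P = 8 (P = (0 + 2)³ = 2³ = 8)
(P - 1*(-5))*(8 - 1*(-2)) + √(1 + r(C(-4))) = (8 - 1*(-5))*(8 - 1*(-2)) + √(1 - 4) = (8 + 5)*(8 + 2) + √(-3) = 13*10 + I*√3 = 130 + I*√3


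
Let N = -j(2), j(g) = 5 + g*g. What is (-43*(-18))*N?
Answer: -6966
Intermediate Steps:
j(g) = 5 + g**2
N = -9 (N = -(5 + 2**2) = -(5 + 4) = -1*9 = -9)
(-43*(-18))*N = -43*(-18)*(-9) = 774*(-9) = -6966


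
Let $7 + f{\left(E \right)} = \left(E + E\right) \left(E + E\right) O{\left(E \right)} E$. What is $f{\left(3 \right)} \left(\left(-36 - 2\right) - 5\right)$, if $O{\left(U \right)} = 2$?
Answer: $-8987$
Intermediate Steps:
$f{\left(E \right)} = -7 + 8 E^{3}$ ($f{\left(E \right)} = -7 + \left(E + E\right) \left(E + E\right) 2 E = -7 + 2 E 2 E 2 E = -7 + 4 E^{2} \cdot 2 E = -7 + 8 E^{3}$)
$f{\left(3 \right)} \left(\left(-36 - 2\right) - 5\right) = \left(-7 + 8 \cdot 3^{3}\right) \left(\left(-36 - 2\right) - 5\right) = \left(-7 + 8 \cdot 27\right) \left(-38 - 5\right) = \left(-7 + 216\right) \left(-43\right) = 209 \left(-43\right) = -8987$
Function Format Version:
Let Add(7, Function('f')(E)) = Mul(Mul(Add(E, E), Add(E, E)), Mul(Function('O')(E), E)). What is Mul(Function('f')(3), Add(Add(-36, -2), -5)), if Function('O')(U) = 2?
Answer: -8987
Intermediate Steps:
Function('f')(E) = Add(-7, Mul(8, Pow(E, 3))) (Function('f')(E) = Add(-7, Mul(Mul(Add(E, E), Add(E, E)), Mul(2, E))) = Add(-7, Mul(Mul(Mul(2, E), Mul(2, E)), Mul(2, E))) = Add(-7, Mul(Mul(4, Pow(E, 2)), Mul(2, E))) = Add(-7, Mul(8, Pow(E, 3))))
Mul(Function('f')(3), Add(Add(-36, -2), -5)) = Mul(Add(-7, Mul(8, Pow(3, 3))), Add(Add(-36, -2), -5)) = Mul(Add(-7, Mul(8, 27)), Add(-38, -5)) = Mul(Add(-7, 216), -43) = Mul(209, -43) = -8987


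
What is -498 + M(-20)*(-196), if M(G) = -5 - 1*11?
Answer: 2638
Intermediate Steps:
M(G) = -16 (M(G) = -5 - 11 = -16)
-498 + M(-20)*(-196) = -498 - 16*(-196) = -498 + 3136 = 2638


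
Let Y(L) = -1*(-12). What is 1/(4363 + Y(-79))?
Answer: 1/4375 ≈ 0.00022857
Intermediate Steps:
Y(L) = 12
1/(4363 + Y(-79)) = 1/(4363 + 12) = 1/4375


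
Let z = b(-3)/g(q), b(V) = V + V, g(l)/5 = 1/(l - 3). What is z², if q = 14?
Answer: 4356/25 ≈ 174.24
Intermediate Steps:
g(l) = 5/(-3 + l) (g(l) = 5/(l - 3) = 5/(-3 + l))
b(V) = 2*V
z = -66/5 (z = (2*(-3))/((5/(-3 + 14))) = -6/(5/11) = -6/(5*(1/11)) = -6/5/11 = -6*11/5 = -66/5 ≈ -13.200)
z² = (-66/5)² = 4356/25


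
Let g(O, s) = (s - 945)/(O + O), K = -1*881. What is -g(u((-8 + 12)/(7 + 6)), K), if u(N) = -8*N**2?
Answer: -154297/128 ≈ -1205.4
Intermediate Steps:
K = -881
g(O, s) = (-945 + s)/(2*O) (g(O, s) = (-945 + s)/((2*O)) = (-945 + s)*(1/(2*O)) = (-945 + s)/(2*O))
-g(u((-8 + 12)/(7 + 6)), K) = -(-945 - 881)/(2*((-8*(-8 + 12)**2/(7 + 6)**2))) = -(-1826)/(2*((-8*(4/13)**2))) = -(-1826)/(2*((-8*16/169))) = -(-1826)/(2*(-128/169)) = -(-169)*(-1826)/(2*128) = -1*154297/128 = -154297/128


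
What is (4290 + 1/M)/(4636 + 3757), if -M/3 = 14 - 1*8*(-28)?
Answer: 3063059/5992602 ≈ 0.51114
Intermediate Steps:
M = -714 (M = -3*(14 - 1*8*(-28)) = -3*(14 - 8*(-28)) = -3*(14 + 224) = -3*238 = -714)
(4290 + 1/M)/(4636 + 3757) = (4290 + 1/(-714))/(4636 + 3757) = (4290 - 1/714)/8393 = (3063059/714)*(1/8393) = 3063059/5992602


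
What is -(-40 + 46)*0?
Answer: 0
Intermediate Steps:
-(-40 + 46)*0 = -1*6*0 = -6*0 = 0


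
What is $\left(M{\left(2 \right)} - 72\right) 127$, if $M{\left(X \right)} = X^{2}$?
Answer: $-8636$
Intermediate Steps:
$\left(M{\left(2 \right)} - 72\right) 127 = \left(2^{2} - 72\right) 127 = \left(4 - 72\right) 127 = \left(-68\right) 127 = -8636$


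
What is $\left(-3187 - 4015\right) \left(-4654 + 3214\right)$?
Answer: $10370880$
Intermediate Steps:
$\left(-3187 - 4015\right) \left(-4654 + 3214\right) = \left(-7202\right) \left(-1440\right) = 10370880$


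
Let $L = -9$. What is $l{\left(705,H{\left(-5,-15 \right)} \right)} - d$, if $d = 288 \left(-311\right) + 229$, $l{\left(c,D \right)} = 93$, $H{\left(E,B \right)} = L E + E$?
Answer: $89432$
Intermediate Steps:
$H{\left(E,B \right)} = - 8 E$ ($H{\left(E,B \right)} = - 9 E + E = - 8 E$)
$d = -89339$ ($d = -89568 + 229 = -89339$)
$l{\left(705,H{\left(-5,-15 \right)} \right)} - d = 93 - -89339 = 93 + 89339 = 89432$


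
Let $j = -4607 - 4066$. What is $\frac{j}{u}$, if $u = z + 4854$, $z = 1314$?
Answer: $- \frac{2891}{2056} \approx -1.4061$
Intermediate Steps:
$j = -8673$
$u = 6168$ ($u = 1314 + 4854 = 6168$)
$\frac{j}{u} = - \frac{8673}{6168} = \left(-8673\right) \frac{1}{6168} = - \frac{2891}{2056}$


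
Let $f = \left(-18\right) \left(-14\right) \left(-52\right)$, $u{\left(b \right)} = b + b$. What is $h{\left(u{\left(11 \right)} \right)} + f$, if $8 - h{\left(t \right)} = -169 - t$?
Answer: $-12905$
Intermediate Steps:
$u{\left(b \right)} = 2 b$
$h{\left(t \right)} = 177 + t$ ($h{\left(t \right)} = 8 - \left(-169 - t\right) = 8 + \left(169 + t\right) = 177 + t$)
$f = -13104$ ($f = 252 \left(-52\right) = -13104$)
$h{\left(u{\left(11 \right)} \right)} + f = \left(177 + 2 \cdot 11\right) - 13104 = \left(177 + 22\right) - 13104 = 199 - 13104 = -12905$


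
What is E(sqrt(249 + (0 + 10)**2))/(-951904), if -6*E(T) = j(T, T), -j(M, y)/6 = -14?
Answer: 7/475952 ≈ 1.4707e-5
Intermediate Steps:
j(M, y) = 84 (j(M, y) = -6*(-14) = 84)
E(T) = -14 (E(T) = -1/6*84 = -14)
E(sqrt(249 + (0 + 10)**2))/(-951904) = -14/(-951904) = -14*(-1/951904) = 7/475952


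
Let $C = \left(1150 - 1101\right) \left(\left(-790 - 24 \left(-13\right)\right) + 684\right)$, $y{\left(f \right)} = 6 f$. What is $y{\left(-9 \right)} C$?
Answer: $-545076$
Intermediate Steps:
$C = 10094$ ($C = 49 \left(\left(-790 - -312\right) + 684\right) = 49 \left(\left(-790 + 312\right) + 684\right) = 49 \left(-478 + 684\right) = 49 \cdot 206 = 10094$)
$y{\left(-9 \right)} C = 6 \left(-9\right) 10094 = \left(-54\right) 10094 = -545076$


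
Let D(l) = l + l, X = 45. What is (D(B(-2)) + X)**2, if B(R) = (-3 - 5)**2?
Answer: 29929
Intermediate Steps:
B(R) = 64 (B(R) = (-8)**2 = 64)
D(l) = 2*l
(D(B(-2)) + X)**2 = (2*64 + 45)**2 = (128 + 45)**2 = 173**2 = 29929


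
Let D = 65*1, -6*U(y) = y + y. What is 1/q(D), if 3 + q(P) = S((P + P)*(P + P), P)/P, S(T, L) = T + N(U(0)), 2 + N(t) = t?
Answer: 65/16703 ≈ 0.0038915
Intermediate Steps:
U(y) = -y/3 (U(y) = -(y + y)/6 = -y/3)
N(t) = -2 + t
S(T, L) = -2 + T (S(T, L) = T + (-2 - ⅓*0) = T + (-2 + 0) = T - 2 = -2 + T)
D = 65
q(P) = -3 + (-2 + 4*P²)/P (q(P) = -3 + (-2 + (P + P)*(P + P))/P = -3 + (-2 + (2*P)*(2*P))/P = -3 + (-2 + 4*P²)/P)
1/q(D) = 1/(-3 - 2/65 + 4*65) = 1/(-3 - 2*1/65 + 260) = 1/(-3 - 2/65 + 260) = 1/(16703/65) = 65/16703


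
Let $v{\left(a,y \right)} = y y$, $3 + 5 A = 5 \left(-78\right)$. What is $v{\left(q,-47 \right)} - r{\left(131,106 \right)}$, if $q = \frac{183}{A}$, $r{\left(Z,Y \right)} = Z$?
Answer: $2078$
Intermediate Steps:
$A = - \frac{393}{5}$ ($A = - \frac{3}{5} + \frac{5 \left(-78\right)}{5} = - \frac{3}{5} + \frac{1}{5} \left(-390\right) = - \frac{3}{5} - 78 = - \frac{393}{5} \approx -78.6$)
$q = - \frac{305}{131}$ ($q = \frac{183}{- \frac{393}{5}} = 183 \left(- \frac{5}{393}\right) = - \frac{305}{131} \approx -2.3282$)
$v{\left(a,y \right)} = y^{2}$
$v{\left(q,-47 \right)} - r{\left(131,106 \right)} = \left(-47\right)^{2} - 131 = 2209 - 131 = 2078$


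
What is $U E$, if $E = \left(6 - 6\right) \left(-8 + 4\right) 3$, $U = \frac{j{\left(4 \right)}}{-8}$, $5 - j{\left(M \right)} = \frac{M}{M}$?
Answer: $0$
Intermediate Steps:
$j{\left(M \right)} = 4$ ($j{\left(M \right)} = 5 - \frac{M}{M} = 5 - 1 = 4$)
$U = - \frac{1}{2}$ ($U = \frac{4}{-8} = 4 \left(- \frac{1}{8}\right) = - \frac{1}{2} \approx -0.5$)
$E = 0$ ($E = 0 \left(-4\right) 3 = 0 \cdot 3 = 0$)
$U E = \left(- \frac{1}{2}\right) 0 = 0$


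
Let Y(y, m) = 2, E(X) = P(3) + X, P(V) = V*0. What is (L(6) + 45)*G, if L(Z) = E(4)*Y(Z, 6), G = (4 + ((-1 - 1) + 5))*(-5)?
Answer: -1855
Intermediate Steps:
P(V) = 0
G = -35 (G = (4 + (-2 + 5))*(-5) = (4 + 3)*(-5) = 7*(-5) = -35)
E(X) = X (E(X) = 0 + X = X)
L(Z) = 8 (L(Z) = 4*2 = 8)
(L(6) + 45)*G = (8 + 45)*(-35) = 53*(-35) = -1855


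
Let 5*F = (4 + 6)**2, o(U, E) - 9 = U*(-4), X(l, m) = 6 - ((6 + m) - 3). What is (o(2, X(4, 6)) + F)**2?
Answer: 441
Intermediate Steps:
X(l, m) = 3 - m (X(l, m) = 6 - (3 + m) = 6 + (-3 - m) = 3 - m)
o(U, E) = 9 - 4*U (o(U, E) = 9 + U*(-4) = 9 - 4*U)
F = 20 (F = (4 + 6)**2/5 = (1/5)*10**2 = (1/5)*100 = 20)
(o(2, X(4, 6)) + F)**2 = ((9 - 4*2) + 20)**2 = ((9 - 8) + 20)**2 = (1 + 20)**2 = 21**2 = 441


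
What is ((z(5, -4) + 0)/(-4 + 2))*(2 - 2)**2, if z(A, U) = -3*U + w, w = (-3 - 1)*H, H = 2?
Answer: 0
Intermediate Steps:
w = -8 (w = (-3 - 1)*2 = -4*2 = -8)
z(A, U) = -8 - 3*U (z(A, U) = -3*U - 8 = -8 - 3*U)
((z(5, -4) + 0)/(-4 + 2))*(2 - 2)**2 = (((-8 - 3*(-4)) + 0)/(-4 + 2))*(2 - 2)**2 = (((-8 + 12) + 0)/(-2))*0**2 = ((4 + 0)*(-1/2))*0 = (4*(-1/2))*0 = -2*0 = 0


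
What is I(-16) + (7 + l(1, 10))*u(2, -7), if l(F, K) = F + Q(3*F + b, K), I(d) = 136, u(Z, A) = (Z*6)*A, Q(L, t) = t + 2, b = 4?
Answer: -1544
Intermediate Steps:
Q(L, t) = 2 + t
u(Z, A) = 6*A*Z (u(Z, A) = (6*Z)*A = 6*A*Z)
l(F, K) = 2 + F + K (l(F, K) = F + (2 + K) = 2 + F + K)
I(-16) + (7 + l(1, 10))*u(2, -7) = 136 + (7 + (2 + 1 + 10))*(6*(-7)*2) = 136 + (7 + 13)*(-84) = 136 + 20*(-84) = 136 - 1680 = -1544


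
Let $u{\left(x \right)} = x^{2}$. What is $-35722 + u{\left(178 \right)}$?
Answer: $-4038$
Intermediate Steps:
$-35722 + u{\left(178 \right)} = -35722 + 178^{2} = -35722 + 31684 = -4038$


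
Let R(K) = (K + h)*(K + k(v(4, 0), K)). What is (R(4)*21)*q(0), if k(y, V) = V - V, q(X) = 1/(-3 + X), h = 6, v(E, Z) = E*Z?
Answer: -280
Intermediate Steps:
k(y, V) = 0
R(K) = K*(6 + K) (R(K) = (K + 6)*(K + 0) = (6 + K)*K = K*(6 + K))
(R(4)*21)*q(0) = ((4*(6 + 4))*21)/(-3 + 0) = ((4*10)*21)/(-3) = (40*21)*(-1/3) = 840*(-1/3) = -280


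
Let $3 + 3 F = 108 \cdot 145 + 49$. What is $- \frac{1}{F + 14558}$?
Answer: $- \frac{3}{59380} \approx -5.0522 \cdot 10^{-5}$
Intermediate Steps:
$F = \frac{15706}{3}$ ($F = -1 + \frac{108 \cdot 145 + 49}{3} = -1 + \frac{15660 + 49}{3} = -1 + \frac{1}{3} \cdot 15709 = -1 + \frac{15709}{3} = \frac{15706}{3} \approx 5235.3$)
$- \frac{1}{F + 14558} = - \frac{1}{\frac{15706}{3} + 14558} = - \frac{1}{\frac{59380}{3}} = \left(-1\right) \frac{3}{59380} = - \frac{3}{59380}$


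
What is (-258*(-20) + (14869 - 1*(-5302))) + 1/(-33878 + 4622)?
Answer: 741083735/29256 ≈ 25331.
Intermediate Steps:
(-258*(-20) + (14869 - 1*(-5302))) + 1/(-33878 + 4622) = (5160 + (14869 + 5302)) + 1/(-29256) = (5160 + 20171) - 1/29256 = 25331 - 1/29256 = 741083735/29256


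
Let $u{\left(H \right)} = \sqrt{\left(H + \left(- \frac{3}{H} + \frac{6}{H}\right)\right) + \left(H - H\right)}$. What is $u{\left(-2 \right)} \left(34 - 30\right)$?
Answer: $2 i \sqrt{14} \approx 7.4833 i$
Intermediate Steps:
$u{\left(H \right)} = \sqrt{H + \frac{3}{H}}$ ($u{\left(H \right)} = \sqrt{\left(H + \frac{3}{H}\right) + 0} = \sqrt{H + \frac{3}{H}}$)
$u{\left(-2 \right)} \left(34 - 30\right) = \sqrt{-2 + \frac{3}{-2}} \left(34 - 30\right) = \sqrt{-2 + 3 \left(- \frac{1}{2}\right)} 4 = \sqrt{-2 - \frac{3}{2}} \cdot 4 = \sqrt{- \frac{7}{2}} \cdot 4 = \frac{i \sqrt{14}}{2} \cdot 4 = 2 i \sqrt{14}$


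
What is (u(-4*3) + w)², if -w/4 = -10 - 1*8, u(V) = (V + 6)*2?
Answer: 3600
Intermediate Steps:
u(V) = 12 + 2*V (u(V) = (6 + V)*2 = 12 + 2*V)
w = 72 (w = -4*(-10 - 1*8) = -4*(-10 - 8) = -4*(-18) = 72)
(u(-4*3) + w)² = ((12 + 2*(-4*3)) + 72)² = ((12 + 2*(-12)) + 72)² = ((12 - 24) + 72)² = (-12 + 72)² = 60² = 3600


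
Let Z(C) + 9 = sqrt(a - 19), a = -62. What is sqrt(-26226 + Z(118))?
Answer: 3*sqrt(-2915 + I) ≈ 0.027783 + 161.97*I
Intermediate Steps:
Z(C) = -9 + 9*I (Z(C) = -9 + sqrt(-62 - 19) = -9 + sqrt(-81) = -9 + 9*I)
sqrt(-26226 + Z(118)) = sqrt(-26226 + (-9 + 9*I)) = sqrt(-26235 + 9*I)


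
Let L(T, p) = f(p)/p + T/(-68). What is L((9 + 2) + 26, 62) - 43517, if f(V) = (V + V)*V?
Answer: -2950761/68 ≈ -43394.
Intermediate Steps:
f(V) = 2*V² (f(V) = (2*V)*V = 2*V²)
L(T, p) = 2*p - T/68 (L(T, p) = (2*p²)/p + T/(-68) = 2*p + T*(-1/68) = 2*p - T/68)
L((9 + 2) + 26, 62) - 43517 = (2*62 - ((9 + 2) + 26)/68) - 43517 = (124 - (11 + 26)/68) - 43517 = (124 - 1/68*37) - 43517 = (124 - 37/68) - 43517 = 8395/68 - 43517 = -2950761/68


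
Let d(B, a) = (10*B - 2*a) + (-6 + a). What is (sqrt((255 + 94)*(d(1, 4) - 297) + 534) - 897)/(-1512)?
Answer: 299/504 - I*sqrt(103119)/1512 ≈ 0.59325 - 0.21238*I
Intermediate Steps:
d(B, a) = -6 - a + 10*B (d(B, a) = (-2*a + 10*B) + (-6 + a) = -6 - a + 10*B)
(sqrt((255 + 94)*(d(1, 4) - 297) + 534) - 897)/(-1512) = (sqrt((255 + 94)*((-6 - 1*4 + 10*1) - 297) + 534) - 897)/(-1512) = (sqrt(349*((-6 - 4 + 10) - 297) + 534) - 897)*(-1/1512) = (sqrt(349*(0 - 297) + 534) - 897)*(-1/1512) = (sqrt(349*(-297) + 534) - 897)*(-1/1512) = (sqrt(-103653 + 534) - 897)*(-1/1512) = (sqrt(-103119) - 897)*(-1/1512) = (I*sqrt(103119) - 897)*(-1/1512) = (-897 + I*sqrt(103119))*(-1/1512) = 299/504 - I*sqrt(103119)/1512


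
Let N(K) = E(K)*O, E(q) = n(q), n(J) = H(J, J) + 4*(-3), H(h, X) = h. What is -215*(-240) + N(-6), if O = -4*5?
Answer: 51960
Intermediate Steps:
n(J) = -12 + J (n(J) = J + 4*(-3) = J - 12 = -12 + J)
E(q) = -12 + q
O = -20
N(K) = 240 - 20*K (N(K) = (-12 + K)*(-20) = 240 - 20*K)
-215*(-240) + N(-6) = -215*(-240) + (240 - 20*(-6)) = 51600 + (240 + 120) = 51600 + 360 = 51960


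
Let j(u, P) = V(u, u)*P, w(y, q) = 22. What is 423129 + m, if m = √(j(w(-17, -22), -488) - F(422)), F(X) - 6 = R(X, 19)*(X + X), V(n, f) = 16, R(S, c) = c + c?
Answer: 423129 + 7*I*√814 ≈ 4.2313e+5 + 199.71*I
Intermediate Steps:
R(S, c) = 2*c
j(u, P) = 16*P
F(X) = 6 + 76*X (F(X) = 6 + (2*19)*(X + X) = 6 + 38*(2*X) = 6 + 76*X)
m = 7*I*√814 (m = √(16*(-488) - (6 + 76*422)) = √(-7808 - (6 + 32072)) = √(-7808 - 1*32078) = √(-7808 - 32078) = √(-39886) = 7*I*√814 ≈ 199.71*I)
423129 + m = 423129 + 7*I*√814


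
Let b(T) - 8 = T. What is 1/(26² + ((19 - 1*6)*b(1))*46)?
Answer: 1/6058 ≈ 0.00016507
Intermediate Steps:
b(T) = 8 + T
1/(26² + ((19 - 1*6)*b(1))*46) = 1/(26² + ((19 - 1*6)*(8 + 1))*46) = 1/(676 + ((19 - 6)*9)*46) = 1/(676 + (13*9)*46) = 1/(676 + 117*46) = 1/(676 + 5382) = 1/6058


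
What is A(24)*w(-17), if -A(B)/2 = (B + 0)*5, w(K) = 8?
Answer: -1920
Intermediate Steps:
A(B) = -10*B (A(B) = -2*(B + 0)*5 = -2*B*5 = -10*B)
A(24)*w(-17) = -10*24*8 = -240*8 = -1920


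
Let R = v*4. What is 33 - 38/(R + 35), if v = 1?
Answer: 1249/39 ≈ 32.026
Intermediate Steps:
R = 4 (R = 1*4 = 4)
33 - 38/(R + 35) = 33 - 38/(4 + 35) = 33 - 38/39 = 1249/39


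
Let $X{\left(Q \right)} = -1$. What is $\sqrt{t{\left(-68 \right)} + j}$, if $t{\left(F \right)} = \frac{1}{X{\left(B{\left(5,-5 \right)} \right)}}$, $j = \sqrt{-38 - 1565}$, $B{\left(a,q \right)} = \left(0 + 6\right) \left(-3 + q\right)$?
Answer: $\sqrt{-1 + i \sqrt{1603}} \approx 4.4187 + 4.5304 i$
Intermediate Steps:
$B{\left(a,q \right)} = -18 + 6 q$ ($B{\left(a,q \right)} = 6 \left(-3 + q\right) = -18 + 6 q$)
$j = i \sqrt{1603}$ ($j = \sqrt{-1603} = i \sqrt{1603} \approx 40.037 i$)
$t{\left(F \right)} = -1$ ($t{\left(F \right)} = \frac{1}{-1} = -1$)
$\sqrt{t{\left(-68 \right)} + j} = \sqrt{-1 + i \sqrt{1603}}$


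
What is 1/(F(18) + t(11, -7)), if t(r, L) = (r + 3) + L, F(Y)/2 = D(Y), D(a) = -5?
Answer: -1/3 ≈ -0.33333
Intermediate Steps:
F(Y) = -10 (F(Y) = 2*(-5) = -10)
t(r, L) = 3 + L + r (t(r, L) = (3 + r) + L = 3 + L + r)
1/(F(18) + t(11, -7)) = 1/(-10 + (3 - 7 + 11)) = 1/(-10 + 7) = 1/(-3) = -1/3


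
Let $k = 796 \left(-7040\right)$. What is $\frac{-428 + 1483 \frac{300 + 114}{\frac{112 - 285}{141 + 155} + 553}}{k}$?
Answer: $- \frac{9312361}{76359324800} \approx -0.00012195$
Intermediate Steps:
$k = -5603840$
$\frac{-428 + 1483 \frac{300 + 114}{\frac{112 - 285}{141 + 155} + 553}}{k} = \frac{-428 + 1483 \frac{300 + 114}{\frac{112 - 285}{141 + 155} + 553}}{-5603840} = \left(-428 + 1483 \frac{414}{- \frac{173}{296} + 553}\right) \left(- \frac{1}{5603840}\right) = \left(-428 + 1483 \frac{414}{\frac{163515}{296}}\right) \left(- \frac{1}{5603840}\right) = \left(-428 + 1483 \cdot 414 \cdot \frac{296}{163515}\right) \left(- \frac{1}{5603840}\right) = \left(-428 + 1483 \cdot \frac{40848}{54505}\right) \left(- \frac{1}{5603840}\right) = \left(-428 + \frac{60577584}{54505}\right) \left(- \frac{1}{5603840}\right) = \frac{37249444}{54505} \left(- \frac{1}{5603840}\right) = - \frac{9312361}{76359324800}$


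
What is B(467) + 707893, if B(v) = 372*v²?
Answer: 81837001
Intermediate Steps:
B(467) + 707893 = 372*467² + 707893 = 372*218089 + 707893 = 81129108 + 707893 = 81837001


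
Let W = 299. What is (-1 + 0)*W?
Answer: -299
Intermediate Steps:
(-1 + 0)*W = (-1 + 0)*299 = -1*299 = -299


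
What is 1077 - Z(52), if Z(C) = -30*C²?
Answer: 82197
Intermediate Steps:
1077 - Z(52) = 1077 - (-30)*52² = 1077 - (-30)*2704 = 1077 - 1*(-81120) = 1077 + 81120 = 82197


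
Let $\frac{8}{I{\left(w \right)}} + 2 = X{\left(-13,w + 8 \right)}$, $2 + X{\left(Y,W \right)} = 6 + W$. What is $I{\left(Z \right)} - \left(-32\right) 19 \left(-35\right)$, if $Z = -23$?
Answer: $- \frac{276648}{13} \approx -21281.0$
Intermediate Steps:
$X{\left(Y,W \right)} = 4 + W$ ($X{\left(Y,W \right)} = -2 + \left(6 + W\right) = 4 + W$)
$I{\left(w \right)} = \frac{8}{10 + w}$ ($I{\left(w \right)} = \frac{8}{-2 + \left(4 + \left(w + 8\right)\right)} = \frac{8}{-2 + \left(4 + \left(8 + w\right)\right)} = \frac{8}{-2 + \left(12 + w\right)} = \frac{8}{10 + w}$)
$I{\left(Z \right)} - \left(-32\right) 19 \left(-35\right) = \frac{8}{10 - 23} - \left(-32\right) 19 \left(-35\right) = \frac{8}{-13} - \left(-608\right) \left(-35\right) = 8 \left(- \frac{1}{13}\right) - 21280 = - \frac{8}{13} - 21280 = - \frac{276648}{13}$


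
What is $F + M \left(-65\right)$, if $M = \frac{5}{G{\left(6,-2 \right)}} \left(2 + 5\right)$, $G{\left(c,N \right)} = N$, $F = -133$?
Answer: $\frac{2009}{2} \approx 1004.5$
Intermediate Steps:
$M = - \frac{35}{2}$ ($M = \frac{5}{-2} \left(2 + 5\right) = 5 \left(- \frac{1}{2}\right) 7 = \left(- \frac{5}{2}\right) 7 = - \frac{35}{2} \approx -17.5$)
$F + M \left(-65\right) = -133 - - \frac{2275}{2} = -133 + \frac{2275}{2} = \frac{2009}{2}$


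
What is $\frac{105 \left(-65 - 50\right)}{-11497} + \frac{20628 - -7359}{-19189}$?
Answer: $- \frac{90059364}{220615933} \approx -0.40822$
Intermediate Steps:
$\frac{105 \left(-65 - 50\right)}{-11497} + \frac{20628 - -7359}{-19189} = 105 \left(-115\right) \left(- \frac{1}{11497}\right) + \left(20628 + 7359\right) \left(- \frac{1}{19189}\right) = \left(-12075\right) \left(- \frac{1}{11497}\right) + 27987 \left(- \frac{1}{19189}\right) = \frac{12075}{11497} - \frac{27987}{19189} = - \frac{90059364}{220615933}$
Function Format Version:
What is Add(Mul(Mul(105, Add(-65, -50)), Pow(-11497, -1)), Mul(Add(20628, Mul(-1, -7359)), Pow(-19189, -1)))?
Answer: Rational(-90059364, 220615933) ≈ -0.40822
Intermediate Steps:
Add(Mul(Mul(105, Add(-65, -50)), Pow(-11497, -1)), Mul(Add(20628, Mul(-1, -7359)), Pow(-19189, -1))) = Add(Mul(Mul(105, -115), Rational(-1, 11497)), Mul(Add(20628, 7359), Rational(-1, 19189))) = Add(Mul(-12075, Rational(-1, 11497)), Mul(27987, Rational(-1, 19189))) = Add(Rational(12075, 11497), Rational(-27987, 19189)) = Rational(-90059364, 220615933)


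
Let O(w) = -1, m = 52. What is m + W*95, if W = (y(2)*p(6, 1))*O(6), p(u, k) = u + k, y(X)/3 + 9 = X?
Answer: 14017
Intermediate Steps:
y(X) = -27 + 3*X
p(u, k) = k + u
W = 147 (W = ((-27 + 3*2)*(1 + 6))*(-1) = ((-27 + 6)*7)*(-1) = -21*7*(-1) = -147*(-1) = 147)
m + W*95 = 52 + 147*95 = 52 + 13965 = 14017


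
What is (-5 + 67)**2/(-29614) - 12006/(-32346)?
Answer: 6422435/26608179 ≈ 0.24137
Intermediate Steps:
(-5 + 67)**2/(-29614) - 12006/(-32346) = 62**2*(-1/29614) - 12006*(-1/32346) = 3844*(-1/29614) + 667/1797 = -1922/14807 + 667/1797 = 6422435/26608179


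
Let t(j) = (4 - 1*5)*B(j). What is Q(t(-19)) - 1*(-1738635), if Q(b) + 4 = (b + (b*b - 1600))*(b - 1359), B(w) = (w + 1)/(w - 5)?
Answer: 250527101/64 ≈ 3.9145e+6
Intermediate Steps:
B(w) = (1 + w)/(-5 + w)
t(j) = -(1 + j)/(-5 + j) (t(j) = (4 - 1*5)*((1 + j)/(-5 + j)) = (4 - 5)*((1 + j)/(-5 + j)) = -(1 + j)/(-5 + j))
Q(b) = -4 + (-1359 + b)*(-1600 + b + b²) (Q(b) = -4 + (b + (b*b - 1600))*(b - 1359) = -4 + (b + (b² - 1600))*(-1359 + b) = -4 + (b + (-1600 + b²))*(-1359 + b) = -4 + (-1600 + b + b²)*(-1359 + b) = -4 + (-1359 + b)*(-1600 + b + b²))
Q(t(-19)) - 1*(-1738635) = (2174396 + ((-1 - 1*(-19))/(-5 - 19))³ - 2959*(-1 - 1*(-19))/(-5 - 19) - 1358*(-1 - 1*(-19))²/(-5 - 19)²) - 1*(-1738635) = (2174396 + ((-1 + 19)/(-24))³ - 2959*(-1 + 19)/(-24) - 1358*(-1 + 19)²/576) + 1738635 = (2174396 + (-1/24*18)³ - (-2959)*18/24 - 1358*(-1/24*18)²) + 1738635 = (2174396 + (-¾)³ - 2959*(-¾) - 1358*(-¾)²) + 1738635 = (2174396 - 27/64 + 8877/4 - 1358*9/16) + 1738635 = (2174396 - 27/64 + 8877/4 - 6111/8) + 1738635 = 139254461/64 + 1738635 = 250527101/64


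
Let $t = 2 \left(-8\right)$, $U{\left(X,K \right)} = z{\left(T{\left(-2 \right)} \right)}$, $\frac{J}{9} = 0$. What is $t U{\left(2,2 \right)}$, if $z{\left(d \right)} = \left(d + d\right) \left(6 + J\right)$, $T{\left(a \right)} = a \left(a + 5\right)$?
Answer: $1152$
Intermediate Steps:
$J = 0$ ($J = 9 \cdot 0 = 0$)
$T{\left(a \right)} = a \left(5 + a\right)$
$z{\left(d \right)} = 12 d$ ($z{\left(d \right)} = \left(d + d\right) \left(6 + 0\right) = 2 d 6 = 12 d$)
$U{\left(X,K \right)} = -72$ ($U{\left(X,K \right)} = 12 \left(- 2 \left(5 - 2\right)\right) = 12 \left(\left(-2\right) 3\right) = 12 \left(-6\right) = -72$)
$t = -16$
$t U{\left(2,2 \right)} = \left(-16\right) \left(-72\right) = 1152$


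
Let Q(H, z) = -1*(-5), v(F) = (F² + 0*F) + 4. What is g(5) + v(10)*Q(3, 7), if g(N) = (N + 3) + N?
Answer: 533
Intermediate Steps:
v(F) = 4 + F² (v(F) = (F² + 0) + 4 = F² + 4 = 4 + F²)
g(N) = 3 + 2*N (g(N) = (3 + N) + N = 3 + 2*N)
Q(H, z) = 5
g(5) + v(10)*Q(3, 7) = (3 + 2*5) + (4 + 10²)*5 = (3 + 10) + (4 + 100)*5 = 13 + 104*5 = 13 + 520 = 533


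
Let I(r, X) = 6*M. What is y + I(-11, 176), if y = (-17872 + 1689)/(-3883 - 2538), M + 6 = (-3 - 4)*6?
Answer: -1833065/6421 ≈ -285.48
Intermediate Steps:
M = -48 (M = -6 + (-3 - 4)*6 = -6 - 7*6 = -6 - 42 = -48)
I(r, X) = -288 (I(r, X) = 6*(-48) = -288)
y = 16183/6421 (y = -16183/(-6421) = -16183*(-1/6421) = 16183/6421 ≈ 2.5203)
y + I(-11, 176) = 16183/6421 - 288 = -1833065/6421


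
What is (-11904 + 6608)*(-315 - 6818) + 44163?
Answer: 37820531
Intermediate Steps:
(-11904 + 6608)*(-315 - 6818) + 44163 = -5296*(-7133) + 44163 = 37776368 + 44163 = 37820531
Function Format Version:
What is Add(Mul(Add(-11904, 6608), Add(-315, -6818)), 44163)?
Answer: 37820531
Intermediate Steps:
Add(Mul(Add(-11904, 6608), Add(-315, -6818)), 44163) = Add(Mul(-5296, -7133), 44163) = Add(37776368, 44163) = 37820531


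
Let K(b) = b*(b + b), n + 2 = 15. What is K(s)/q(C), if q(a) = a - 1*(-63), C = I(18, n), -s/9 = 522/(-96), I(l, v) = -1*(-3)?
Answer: 204363/2816 ≈ 72.572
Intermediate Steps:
n = 13 (n = -2 + 15 = 13)
I(l, v) = 3
s = 783/16 (s = -4698/(-96) = -4698*(-1)/96 = -9*(-87/16) = 783/16 ≈ 48.938)
K(b) = 2*b² (K(b) = b*(2*b) = 2*b²)
C = 3
q(a) = 63 + a (q(a) = a + 63 = 63 + a)
K(s)/q(C) = (2*(783/16)²)/(63 + 3) = (2*(613089/256))/66 = (613089/128)*(1/66) = 204363/2816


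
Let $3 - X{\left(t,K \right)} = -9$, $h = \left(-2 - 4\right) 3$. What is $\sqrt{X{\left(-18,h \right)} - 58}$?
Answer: $i \sqrt{46} \approx 6.7823 i$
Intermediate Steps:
$h = -18$ ($h = \left(-6\right) 3 = -18$)
$X{\left(t,K \right)} = 12$ ($X{\left(t,K \right)} = 3 - -9 = 3 + 9 = 12$)
$\sqrt{X{\left(-18,h \right)} - 58} = \sqrt{12 - 58} = \sqrt{-46} = i \sqrt{46}$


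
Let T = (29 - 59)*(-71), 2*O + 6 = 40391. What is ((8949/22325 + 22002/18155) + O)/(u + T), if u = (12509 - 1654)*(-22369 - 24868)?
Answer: -172313334967/4375265810839250 ≈ -3.9384e-5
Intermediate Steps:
O = 40385/2 (O = -3 + (½)*40391 = -3 + 40391/2 = 40385/2 ≈ 20193.)
u = -512757635 (u = 10855*(-47237) = -512757635)
T = 2130 (T = -30*(-71) = 2130)
((8949/22325 + 22002/18155) + O)/(u + T) = ((8949/22325 + 22002/18155) + 40385/2)/(-512757635 + 2130) = ((8949*(1/22325) + 22002*(1/18155)) + 40385/2)/(-512755505) = ((471/1175 + 22002/18155) + 40385/2)*(-1/512755505) = (6880671/4266425 + 40385/2)*(-1/512755505) = (172313334967/8532850)*(-1/512755505) = -172313334967/4375265810839250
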